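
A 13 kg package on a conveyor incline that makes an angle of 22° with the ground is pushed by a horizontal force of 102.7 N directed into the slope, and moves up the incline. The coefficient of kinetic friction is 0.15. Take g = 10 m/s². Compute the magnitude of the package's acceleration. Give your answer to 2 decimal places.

1.74 m/s²

The horizontal push has components F cos 22° = 102.7 × 0.9272 = 95.223 N up the incline and F sin 22° = 102.7 × 0.3746 = 38.471 N pressing into the surface.
The normal force is therefore N = mg cos 22° + F sin 22° = 120.536 + 38.471 = 159.007 N, and kinetic friction down the slope is μN = 0.15 × 159.007 = 23.851 N.
Along the incline: F cos 22° − mg sin 22° − μN = ma, so 95.223 − 48.698 − 23.851 = 13 a, giving a = 1.7442 m/s².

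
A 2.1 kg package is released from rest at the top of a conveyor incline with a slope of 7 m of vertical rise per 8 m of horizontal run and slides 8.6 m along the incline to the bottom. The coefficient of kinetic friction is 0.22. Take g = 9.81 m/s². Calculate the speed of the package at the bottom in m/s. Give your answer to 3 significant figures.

9.12 m/s

The weight component along the incline is mg sin 41.19° = 13.566 N and the normal force is N = mg cos 41.19° = 15.504 N.
Friction up the slope is f = μN = 0.22 × 15.504 = 3.411 N, so the net downslope force is 13.566 − 3.411 = 10.155 N and a = 10.155 / 2.1 = 4.8357 m/s².
Starting from rest over a distance of 8.6 m, v² = 2aL = 2 × 4.8357 × 8.6 = 83.1740, so v = 9.1200 m/s.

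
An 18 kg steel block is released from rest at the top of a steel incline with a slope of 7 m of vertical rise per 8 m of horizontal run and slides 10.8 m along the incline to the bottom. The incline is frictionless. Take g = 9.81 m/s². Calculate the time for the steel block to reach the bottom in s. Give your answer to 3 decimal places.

1.829 s

The weight component along the incline is mg sin 41.19° = 116.279 N and the normal force is N = mg cos 41.19° = 132.890 N.
With no friction, a = g sin 41.19° = 6.4599 m/s².
Starting from rest, L = ½at², so t = √(2L/a) = √(2 × 10.8 / 6.4599) = 1.8286 s.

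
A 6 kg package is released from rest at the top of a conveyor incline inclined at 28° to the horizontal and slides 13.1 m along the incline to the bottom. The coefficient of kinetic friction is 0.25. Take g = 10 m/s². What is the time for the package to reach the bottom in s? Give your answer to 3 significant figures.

3.25 s

The weight component along the incline is mg sin 28° = 28.168 N and the normal force is N = mg cos 28° = 52.977 N.
Friction up the slope is f = μN = 0.25 × 52.977 = 13.244 N, so the net downslope force is 28.168 − 13.244 = 14.924 N and a = 14.924 / 6 = 2.4873 m/s².
Starting from rest, L = ½at², so t = √(2L/a) = √(2 × 13.1 / 2.4873) = 3.2455 s.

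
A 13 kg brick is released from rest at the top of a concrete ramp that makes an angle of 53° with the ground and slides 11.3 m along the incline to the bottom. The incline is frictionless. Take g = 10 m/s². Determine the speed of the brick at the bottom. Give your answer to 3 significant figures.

13.4 m/s

The weight component along the incline is mg sin 53° = 103.823 N and the normal force is N = mg cos 53° = 78.236 N.
With no friction, a = g sin 53° = 7.9864 m/s².
Starting from rest over a distance of 11.3 m, v² = 2aL = 2 × 7.9864 × 11.3 = 180.4926, so v = 13.4348 m/s.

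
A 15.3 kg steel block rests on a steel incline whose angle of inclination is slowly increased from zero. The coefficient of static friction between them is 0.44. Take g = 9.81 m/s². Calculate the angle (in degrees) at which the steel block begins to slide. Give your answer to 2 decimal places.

23.75°

At the threshold of sliding, static friction is at its maximum μ_s N and exactly balances the weight component along the incline: mg sin θ = μ_s mg cos θ.
Hence tan θ = μ_s = 0.44, so θ = arctan(0.44) = 23.7495°.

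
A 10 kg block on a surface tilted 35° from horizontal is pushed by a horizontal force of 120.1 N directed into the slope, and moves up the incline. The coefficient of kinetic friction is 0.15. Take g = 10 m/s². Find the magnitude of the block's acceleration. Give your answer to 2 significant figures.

The horizontal push has components F cos 35° = 120.1 × 0.8192 = 98.386 N up the incline and F sin 35° = 120.1 × 0.5736 = 68.889 N pressing into the surface.
The normal force is therefore N = mg cos 35° + F sin 35° = 81.920 + 68.889 = 150.809 N, and kinetic friction down the slope is μN = 0.15 × 150.809 = 22.621 N.
Along the incline: F cos 35° − mg sin 35° − μN = ma, so 98.386 − 57.360 − 22.621 = 10 a, giving a = 1.8405 m/s².

1.8 m/s²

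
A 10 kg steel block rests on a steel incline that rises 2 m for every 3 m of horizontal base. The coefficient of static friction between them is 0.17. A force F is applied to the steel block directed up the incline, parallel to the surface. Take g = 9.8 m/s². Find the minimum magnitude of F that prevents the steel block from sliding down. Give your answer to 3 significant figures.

40.5 N

The normal force is N = mg cos 33.69° = 81.541 N. With F at its minimum the steel block is on the verge of sliding down, so static friction is at its maximum μ_s N = 0.17 × 81.541 = 13.862 N and acts up the slope.
Equilibrium along the incline: F + μ_s N = mg sin 33.69°, so F = 54.361 − 13.862 = 40.499 N.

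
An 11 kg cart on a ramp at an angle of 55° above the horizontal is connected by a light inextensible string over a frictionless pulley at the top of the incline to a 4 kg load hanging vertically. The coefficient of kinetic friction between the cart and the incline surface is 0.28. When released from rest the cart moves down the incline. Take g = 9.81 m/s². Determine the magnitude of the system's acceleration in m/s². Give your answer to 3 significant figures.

For the cart on the incline: the weight component along the slope is m₁g sin 55° = 11 × 9.81 × 0.8192 = 88.400 N and the normal force is N = m₁g cos 55° = 61.895 N.
Kinetic friction opposes the cart's motion down the incline: f = μN = 0.28 × 61.895 = 17.331 N acting up the slope.
Newton's second law for the cart (down-slope positive): 88.400 − 17.331 − T = 11 a. For the hanging load (upward positive): T − 4 × 9.81 = 4 a.
Adding the two equations eliminates T: 31.829 = 15 a, so a = 2.1219 m/s².

2.12 m/s²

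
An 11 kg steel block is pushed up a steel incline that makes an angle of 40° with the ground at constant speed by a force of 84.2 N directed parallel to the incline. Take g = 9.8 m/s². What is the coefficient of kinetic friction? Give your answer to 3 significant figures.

0.181

At constant speed ΣF = 0 along the incline. The applied 84.2 N acts up the slope; the weight component mg sin 40° = 69.293 N and kinetic friction μN both act down the slope.
So 84.2 = 69.293 + μ × 82.580, giving μ = (84.2 − 69.293) / 82.580 = 0.1805.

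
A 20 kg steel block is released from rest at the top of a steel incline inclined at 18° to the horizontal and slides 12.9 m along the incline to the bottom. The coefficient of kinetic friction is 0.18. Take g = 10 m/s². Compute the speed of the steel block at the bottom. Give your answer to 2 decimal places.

The weight component along the incline is mg sin 18° = 61.803 N and the normal force is N = mg cos 18° = 190.211 N.
Friction up the slope is f = μN = 0.18 × 190.211 = 34.238 N, so the net downslope force is 61.803 − 34.238 = 27.565 N and a = 27.565 / 20 = 1.3782 m/s².
Starting from rest over a distance of 12.9 m, v² = 2aL = 2 × 1.3782 × 12.9 = 35.5576, so v = 5.9630 m/s.

5.96 m/s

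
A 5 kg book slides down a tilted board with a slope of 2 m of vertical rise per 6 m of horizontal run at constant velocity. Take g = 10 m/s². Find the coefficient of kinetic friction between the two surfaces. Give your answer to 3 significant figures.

0.333

At constant velocity the net force along the incline is zero: mg sin 18.43° = μ mg cos 18.43°.
So μ = tan 18.43° = 0.3162 / 0.9487 = 0.3333.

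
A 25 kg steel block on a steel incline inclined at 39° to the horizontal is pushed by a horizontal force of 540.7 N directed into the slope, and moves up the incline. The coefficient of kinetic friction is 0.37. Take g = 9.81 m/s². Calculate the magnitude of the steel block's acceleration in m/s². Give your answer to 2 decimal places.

2.78 m/s²

The horizontal push has components F cos 39° = 540.7 × 0.7771 = 420.178 N up the incline and F sin 39° = 540.7 × 0.6293 = 340.263 N pressing into the surface.
The normal force is therefore N = mg cos 39° + F sin 39° = 190.584 + 340.263 = 530.847 N, and kinetic friction down the slope is μN = 0.37 × 530.847 = 196.413 N.
Along the incline: F cos 39° − mg sin 39° − μN = ma, so 420.178 − 154.336 − 196.413 = 25 a, giving a = 2.7772 m/s².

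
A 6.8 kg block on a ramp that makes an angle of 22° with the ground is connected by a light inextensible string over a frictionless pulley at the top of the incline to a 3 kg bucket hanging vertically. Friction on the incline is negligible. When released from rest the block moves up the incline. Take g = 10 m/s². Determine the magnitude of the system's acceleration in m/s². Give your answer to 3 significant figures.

0.462 m/s²

For the block on the incline: the weight component along the slope is m₁g sin 22° = 6.8 × 10 × 0.3746 = 25.473 N and the normal force is N = m₁g cos 22° = 63.049 N.
Newton's second law for the block (up-slope positive): T − 25.473 = 6.8 a. For the hanging bucket (downward positive): 3 × 10 − T = 3 a.
Adding the two equations eliminates T: 4.527 = 9.8 a, so a = 0.4619 m/s².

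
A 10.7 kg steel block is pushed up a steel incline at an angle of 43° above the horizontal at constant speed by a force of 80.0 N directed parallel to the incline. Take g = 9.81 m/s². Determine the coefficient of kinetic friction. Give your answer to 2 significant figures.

0.11

At constant speed ΣF = 0 along the incline. The applied 80.0 N acts up the slope; the weight component mg sin 43° = 71.587 N and kinetic friction μN both act down the slope.
So 80.0 = 71.587 + μ × 76.768, giving μ = (80.0 − 71.587) / 76.768 = 0.1096.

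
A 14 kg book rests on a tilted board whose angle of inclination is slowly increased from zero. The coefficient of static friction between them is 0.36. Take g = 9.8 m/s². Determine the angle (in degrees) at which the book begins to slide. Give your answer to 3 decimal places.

At the threshold of sliding, static friction is at its maximum μ_s N and exactly balances the weight component along the incline: mg sin θ = μ_s mg cos θ.
Hence tan θ = μ_s = 0.36, so θ = arctan(0.36) = 19.7989°.

19.799°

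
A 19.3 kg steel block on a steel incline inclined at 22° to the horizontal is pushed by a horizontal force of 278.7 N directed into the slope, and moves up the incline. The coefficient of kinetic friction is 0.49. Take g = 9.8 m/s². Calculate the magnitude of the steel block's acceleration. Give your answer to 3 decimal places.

2.615 m/s²

The horizontal push has components F cos 22° = 278.7 × 0.9272 = 258.411 N up the incline and F sin 22° = 278.7 × 0.3746 = 104.401 N pressing into the surface.
The normal force is therefore N = mg cos 22° + F sin 22° = 175.371 + 104.401 = 279.772 N, and kinetic friction down the slope is μN = 0.49 × 279.772 = 137.088 N.
Along the incline: F cos 22° − mg sin 22° − μN = ma, so 258.411 − 70.852 − 137.088 = 19.3 a, giving a = 2.6151 m/s².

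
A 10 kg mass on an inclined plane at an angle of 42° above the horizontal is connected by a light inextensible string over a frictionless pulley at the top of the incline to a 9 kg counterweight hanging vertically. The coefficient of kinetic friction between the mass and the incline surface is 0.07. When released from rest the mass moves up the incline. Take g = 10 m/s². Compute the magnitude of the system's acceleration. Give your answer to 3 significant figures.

0.941 m/s²

For the mass on the incline: the weight component along the slope is m₁g sin 42° = 10 × 10 × 0.6691 = 66.910 N and the normal force is N = m₁g cos 42° = 74.314 N.
Kinetic friction opposes the mass's motion up the incline: f = μN = 0.07 × 74.314 = 5.202 N acting down the slope.
Newton's second law for the mass (up-slope positive): T − 66.910 − 5.202 = 10 a. For the hanging counterweight (downward positive): 9 × 10 − T = 9 a.
Adding the two equations eliminates T: 17.888 = 19 a, so a = 0.9415 m/s².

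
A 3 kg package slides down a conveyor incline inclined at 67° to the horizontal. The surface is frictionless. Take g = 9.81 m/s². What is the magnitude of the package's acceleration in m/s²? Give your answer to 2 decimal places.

9.03 m/s²

Resolving the weight along the incline: the component pulling the package down the slope is mg sin 67° = 3 × 9.81 × 0.9205 = 27.090 N, and the normal force is N = mg cos 67° = 3 × 9.81 × 0.3907 = 11.498 N.
With no friction the net force along the incline is 27.090 N, so a = g sin 67° = 27.090 / 3 = 9.0300 m/s².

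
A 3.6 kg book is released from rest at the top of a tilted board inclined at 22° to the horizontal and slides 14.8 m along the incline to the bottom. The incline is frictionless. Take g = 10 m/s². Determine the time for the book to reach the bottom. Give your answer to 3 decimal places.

The weight component along the incline is mg sin 22° = 13.486 N and the normal force is N = mg cos 22° = 33.379 N.
With no friction, a = g sin 22° = 3.7461 m/s².
Starting from rest, L = ½at², so t = √(2L/a) = √(2 × 14.8 / 3.7461) = 2.8110 s.

2.811 s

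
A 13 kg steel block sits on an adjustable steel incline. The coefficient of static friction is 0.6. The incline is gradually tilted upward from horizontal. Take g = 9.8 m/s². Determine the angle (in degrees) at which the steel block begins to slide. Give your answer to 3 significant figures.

At the threshold of sliding, static friction is at its maximum μ_s N and exactly balances the weight component along the incline: mg sin θ = μ_s mg cos θ.
Hence tan θ = μ_s = 0.6, so θ = arctan(0.6) = 30.9638°.

31.0°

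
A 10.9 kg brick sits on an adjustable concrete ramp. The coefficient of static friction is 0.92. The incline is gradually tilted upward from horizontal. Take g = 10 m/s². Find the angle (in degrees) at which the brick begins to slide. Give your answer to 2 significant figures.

At the threshold of sliding, static friction is at its maximum μ_s N and exactly balances the weight component along the incline: mg sin θ = μ_s mg cos θ.
Hence tan θ = μ_s = 0.92, so θ = arctan(0.92) = 42.6141°.

43°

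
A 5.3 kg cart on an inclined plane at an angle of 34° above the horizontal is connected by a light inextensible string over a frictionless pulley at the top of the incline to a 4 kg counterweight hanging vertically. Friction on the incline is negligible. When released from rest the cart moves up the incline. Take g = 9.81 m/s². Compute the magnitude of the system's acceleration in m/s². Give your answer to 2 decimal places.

For the cart on the incline: the weight component along the slope is m₁g sin 34° = 5.3 × 9.81 × 0.5592 = 29.074 N and the normal force is N = m₁g cos 34° = 43.104 N.
Newton's second law for the cart (up-slope positive): T − 29.074 = 5.3 a. For the hanging counterweight (downward positive): 4 × 9.81 − T = 4 a.
Adding the two equations eliminates T: 10.166 = 9.3 a, so a = 1.0931 m/s².

1.09 m/s²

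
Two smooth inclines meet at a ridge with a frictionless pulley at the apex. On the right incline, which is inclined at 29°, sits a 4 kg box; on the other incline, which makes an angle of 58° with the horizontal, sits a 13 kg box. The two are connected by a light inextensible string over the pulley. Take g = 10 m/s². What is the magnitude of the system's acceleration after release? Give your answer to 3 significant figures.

Resolve each weight along its own incline: the 4 kg mass has component 4 × 10 × sin 29° = 19.392 N down its slope, and the 13 kg mass has 13 × 10 × sin 58° = 110.246 N down its slope.
The 13 kg side's 110.246 N exceeds the other side's 19.392 N, so that mass slides down and the 4 kg mass slides up. Taking that direction as positive, Newton's second law for the whole system gives 110.246 − 19.392 = (4 + 13) a, so a = 90.854 / 17 = 5.3444 m/s².

5.34 m/s²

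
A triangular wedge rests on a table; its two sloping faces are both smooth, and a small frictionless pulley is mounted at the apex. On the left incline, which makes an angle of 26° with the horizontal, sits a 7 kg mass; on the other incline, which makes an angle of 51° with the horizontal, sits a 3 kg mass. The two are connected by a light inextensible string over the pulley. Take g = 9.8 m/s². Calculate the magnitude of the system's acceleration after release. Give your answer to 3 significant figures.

0.722 m/s²

Resolve each weight along its own incline: the 7 kg mass has component 7 × 9.8 × sin 26° = 30.072 N down its slope, and the 3 kg mass has 3 × 9.8 × sin 51° = 22.848 N down its slope.
The 7 kg side's 30.072 N exceeds the other side's 22.848 N, so that mass slides down and the 3 kg mass slides up. Taking that direction as positive, Newton's second law for the whole system gives 30.072 − 22.848 = (7 + 3) a, so a = 7.224 / 10 = 0.7224 m/s².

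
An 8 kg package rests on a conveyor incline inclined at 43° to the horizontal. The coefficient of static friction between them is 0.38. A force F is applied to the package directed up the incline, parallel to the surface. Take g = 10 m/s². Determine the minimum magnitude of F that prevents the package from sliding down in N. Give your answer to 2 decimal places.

The normal force is N = mg cos 43° = 58.508 N. With F at its minimum the package is on the verge of sliding down, so static friction is at its maximum μ_s N = 0.38 × 58.508 = 22.233 N and acts up the slope.
Equilibrium along the incline: F + μ_s N = mg sin 43°, so F = 54.560 − 22.233 = 32.327 N.

32.33 N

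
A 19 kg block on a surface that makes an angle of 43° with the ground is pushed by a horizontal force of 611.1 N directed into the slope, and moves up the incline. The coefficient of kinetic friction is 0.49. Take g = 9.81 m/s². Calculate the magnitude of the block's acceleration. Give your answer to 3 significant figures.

The horizontal push has components F cos 43° = 611.1 × 0.7314 = 446.959 N up the incline and F sin 43° = 611.1 × 0.6820 = 416.770 N pressing into the surface.
The normal force is therefore N = mg cos 43° + F sin 43° = 136.326 + 416.770 = 553.096 N, and kinetic friction down the slope is μN = 0.49 × 553.096 = 271.017 N.
Along the incline: F cos 43° − mg sin 43° − μN = ma, so 446.959 − 127.118 − 271.017 = 19 a, giving a = 2.5697 m/s².

2.57 m/s²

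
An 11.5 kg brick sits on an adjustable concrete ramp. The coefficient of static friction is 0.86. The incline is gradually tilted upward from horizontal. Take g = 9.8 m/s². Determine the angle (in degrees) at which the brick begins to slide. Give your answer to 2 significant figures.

41°

At the threshold of sliding, static friction is at its maximum μ_s N and exactly balances the weight component along the incline: mg sin θ = μ_s mg cos θ.
Hence tan θ = μ_s = 0.86, so θ = arctan(0.86) = 40.6955°.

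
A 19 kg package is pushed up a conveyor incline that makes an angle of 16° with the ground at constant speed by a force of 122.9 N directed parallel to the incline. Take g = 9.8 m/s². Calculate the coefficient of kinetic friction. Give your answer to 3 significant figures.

0.400

At constant speed ΣF = 0 along the incline. The applied 122.9 N acts up the slope; the weight component mg sin 16° = 51.324 N and kinetic friction μN both act down the slope.
So 122.9 = 51.324 + μ × 178.987, giving μ = (122.9 − 51.324) / 178.987 = 0.3999.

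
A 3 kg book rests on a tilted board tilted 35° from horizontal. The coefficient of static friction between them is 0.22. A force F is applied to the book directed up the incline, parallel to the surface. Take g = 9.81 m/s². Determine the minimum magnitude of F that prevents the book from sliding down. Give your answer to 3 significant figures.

The normal force is N = mg cos 35° = 24.108 N. With F at its minimum the book is on the verge of sliding down, so static friction is at its maximum μ_s N = 0.22 × 24.108 = 5.304 N and acts up the slope.
Equilibrium along the incline: F + μ_s N = mg sin 35°, so F = 16.880 − 5.304 = 11.576 N.

11.6 N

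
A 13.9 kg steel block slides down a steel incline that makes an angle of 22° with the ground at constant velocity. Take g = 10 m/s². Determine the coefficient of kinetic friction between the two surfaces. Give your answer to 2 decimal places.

0.40

At constant velocity the net force along the incline is zero: mg sin 22° = μ mg cos 22°.
So μ = tan 22° = 0.3746 / 0.9272 = 0.4040.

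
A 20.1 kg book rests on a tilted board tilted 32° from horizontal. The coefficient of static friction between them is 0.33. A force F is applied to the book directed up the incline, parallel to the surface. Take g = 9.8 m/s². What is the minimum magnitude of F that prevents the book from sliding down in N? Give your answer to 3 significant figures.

The normal force is N = mg cos 32° = 167.049 N. With F at its minimum the book is on the verge of sliding down, so static friction is at its maximum μ_s N = 0.33 × 167.049 = 55.126 N and acts up the slope.
Equilibrium along the incline: F + μ_s N = mg sin 32°, so F = 104.383 − 55.126 = 49.257 N.

49.3 N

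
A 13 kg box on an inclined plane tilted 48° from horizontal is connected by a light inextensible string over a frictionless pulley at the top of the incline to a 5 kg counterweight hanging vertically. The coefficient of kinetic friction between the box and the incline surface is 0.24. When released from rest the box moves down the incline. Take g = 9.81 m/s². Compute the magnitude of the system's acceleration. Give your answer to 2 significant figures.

1.4 m/s²

For the box on the incline: the weight component along the slope is m₁g sin 48° = 13 × 9.81 × 0.7431 = 94.768 N and the normal force is N = m₁g cos 48° = 85.334 N.
Kinetic friction opposes the box's motion down the incline: f = μN = 0.24 × 85.334 = 20.480 N acting up the slope.
Newton's second law for the box (down-slope positive): 94.768 − 20.480 − T = 13 a. For the hanging counterweight (upward positive): T − 5 × 9.81 = 5 a.
Adding the two equations eliminates T: 25.238 = 18 a, so a = 1.4021 m/s².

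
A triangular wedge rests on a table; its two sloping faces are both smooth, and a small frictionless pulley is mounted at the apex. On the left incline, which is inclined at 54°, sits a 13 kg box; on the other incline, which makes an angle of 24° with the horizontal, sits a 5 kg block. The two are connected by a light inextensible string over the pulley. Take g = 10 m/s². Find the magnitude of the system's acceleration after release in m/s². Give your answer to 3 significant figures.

4.71 m/s²

Resolve each weight along its own incline: the 13 kg mass has component 13 × 10 × sin 54° = 105.172 N down its slope, and the 5 kg mass has 5 × 10 × sin 24° = 20.337 N down its slope.
The 13 kg side's 105.172 N exceeds the other side's 20.337 N, so that mass slides down and the 5 kg mass slides up. Taking that direction as positive, Newton's second law for the whole system gives 105.172 − 20.337 = (13 + 5) a, so a = 84.835 / 18 = 4.7131 m/s².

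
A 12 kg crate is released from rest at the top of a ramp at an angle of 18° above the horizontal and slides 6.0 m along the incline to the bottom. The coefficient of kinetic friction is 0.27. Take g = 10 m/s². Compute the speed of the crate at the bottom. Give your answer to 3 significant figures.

The weight component along the incline is mg sin 18° = 37.082 N and the normal force is N = mg cos 18° = 114.127 N.
Friction up the slope is f = μN = 0.27 × 114.127 = 30.814 N, so the net downslope force is 37.082 − 30.814 = 6.268 N and a = 6.268 / 12 = 0.5223 m/s².
Starting from rest over a distance of 6.0 m, v² = 2aL = 2 × 0.5223 × 6.0 = 6.2676, so v = 2.5035 m/s.

2.50 m/s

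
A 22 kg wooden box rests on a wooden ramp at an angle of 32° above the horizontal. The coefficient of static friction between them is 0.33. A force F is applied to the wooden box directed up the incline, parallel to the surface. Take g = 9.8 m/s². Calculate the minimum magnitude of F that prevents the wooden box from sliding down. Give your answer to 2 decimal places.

53.91 N

The normal force is N = mg cos 32° = 182.839 N. With F at its minimum the wooden box is on the verge of sliding down, so static friction is at its maximum μ_s N = 0.33 × 182.839 = 60.337 N and acts up the slope.
Equilibrium along the incline: F + μ_s N = mg sin 32°, so F = 114.251 − 60.337 = 53.914 N.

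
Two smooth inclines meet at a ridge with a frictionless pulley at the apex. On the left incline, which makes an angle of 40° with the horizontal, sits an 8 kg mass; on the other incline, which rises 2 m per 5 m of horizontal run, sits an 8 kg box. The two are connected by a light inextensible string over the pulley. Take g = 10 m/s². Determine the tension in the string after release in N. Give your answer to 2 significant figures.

Resolve each weight along its own incline: the 8 kg mass has component 8 × 10 × sin 40° = 51.423 N down its slope, and the 8 kg mass has 8 × 10 × sin 21.80° = 29.711 N down its slope.
The 8 kg side's 51.423 N exceeds the other side's 29.711 N, so that mass slides down and the 8 kg mass slides up. Taking that direction as positive, Newton's second law for the whole system gives 51.423 − 29.711 = (8 + 8) a, so a = 21.712 / 16 = 1.3570 m/s².
For the 8 kg mass (up-slope positive): T − 29.711 = 8 × 1.3570, so T = 40.567 N.

41 N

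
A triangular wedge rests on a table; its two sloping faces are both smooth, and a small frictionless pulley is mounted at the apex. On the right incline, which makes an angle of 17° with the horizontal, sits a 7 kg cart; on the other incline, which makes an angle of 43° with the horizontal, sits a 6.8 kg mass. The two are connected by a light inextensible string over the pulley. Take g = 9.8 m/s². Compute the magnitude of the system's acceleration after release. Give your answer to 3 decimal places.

1.840 m/s²

Resolve each weight along its own incline: the 7 kg mass has component 7 × 9.8 × sin 17° = 20.057 N down its slope, and the 6.8 kg mass has 6.8 × 9.8 × sin 43° = 45.448 N down its slope.
The 6.8 kg side's 45.448 N exceeds the other side's 20.057 N, so that mass slides down and the 7 kg mass slides up. Taking that direction as positive, Newton's second law for the whole system gives 45.448 − 20.057 = (7 + 6.8) a, so a = 25.391 / 13.8 = 1.8399 m/s².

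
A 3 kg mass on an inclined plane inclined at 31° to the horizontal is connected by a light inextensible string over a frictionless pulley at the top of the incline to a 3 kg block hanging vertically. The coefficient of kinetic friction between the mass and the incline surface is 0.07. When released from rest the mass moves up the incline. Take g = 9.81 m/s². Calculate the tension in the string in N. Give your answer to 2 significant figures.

For the mass on the incline: the weight component along the slope is m₁g sin 31° = 3 × 9.81 × 0.5150 = 15.156 N and the normal force is N = m₁g cos 31° = 25.226 N.
Kinetic friction opposes the mass's motion up the incline: f = μN = 0.07 × 25.226 = 1.766 N acting down the slope.
Newton's second law for the mass (up-slope positive): T − 15.156 − 1.766 = 3 a. For the hanging block (downward positive): 3 × 9.81 − T = 3 a.
Adding the two equations eliminates T: 12.508 = 6 a, so a = 2.0847 m/s².
Then from the hanging block's equation, T = 3 × (9.81 − 2.0847) = 23.176 N.

23 N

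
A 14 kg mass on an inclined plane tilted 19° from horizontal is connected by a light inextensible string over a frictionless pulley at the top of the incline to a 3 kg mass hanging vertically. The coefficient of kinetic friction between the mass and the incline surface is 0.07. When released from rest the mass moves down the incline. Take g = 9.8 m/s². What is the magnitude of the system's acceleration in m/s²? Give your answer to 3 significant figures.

For the mass on the incline: the weight component along the slope is m₁g sin 19° = 14 × 9.8 × 0.3256 = 44.672 N and the normal force is N = m₁g cos 19° = 129.725 N.
Kinetic friction opposes the mass's motion down the incline: f = μN = 0.07 × 129.725 = 9.081 N acting up the slope.
Newton's second law for the mass (down-slope positive): 44.672 − 9.081 − T = 14 a. For the hanging mass (upward positive): T − 3 × 9.8 = 3 a.
Adding the two equations eliminates T: 6.191 = 17 a, so a = 0.3642 m/s².

0.364 m/s²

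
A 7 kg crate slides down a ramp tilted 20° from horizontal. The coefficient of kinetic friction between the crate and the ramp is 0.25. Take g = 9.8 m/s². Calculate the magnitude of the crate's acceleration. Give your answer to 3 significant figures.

1.05 m/s²

Resolving the weight along the incline: the component pulling the crate down the slope is mg sin 20° = 7 × 9.8 × 0.3420 = 23.461 N, and the normal force is N = mg cos 20° = 7 × 9.8 × 0.9397 = 64.463 N.
Kinetic friction acts up the slope with magnitude f = μN = 0.25 × 64.463 = 16.116 N.
Net force along the incline is 23.461 − 16.116 = 7.345 N, so a = 7.345 / 7 = 1.0493 m/s².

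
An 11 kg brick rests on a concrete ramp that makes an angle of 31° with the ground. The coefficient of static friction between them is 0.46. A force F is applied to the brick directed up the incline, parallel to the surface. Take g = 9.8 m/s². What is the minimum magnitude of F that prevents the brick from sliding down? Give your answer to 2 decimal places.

The normal force is N = mg cos 31° = 92.403 N. With F at its minimum the brick is on the verge of sliding down, so static friction is at its maximum μ_s N = 0.46 × 92.403 = 42.505 N and acts up the slope.
Equilibrium along the incline: F + μ_s N = mg sin 31°, so F = 55.521 − 42.505 = 13.016 N.

13.02 N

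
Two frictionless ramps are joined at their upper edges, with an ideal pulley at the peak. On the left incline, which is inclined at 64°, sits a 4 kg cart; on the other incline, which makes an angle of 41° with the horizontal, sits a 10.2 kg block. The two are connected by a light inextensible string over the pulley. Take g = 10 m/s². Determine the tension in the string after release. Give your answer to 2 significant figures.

45 N

Resolve each weight along its own incline: the 4 kg mass has component 4 × 10 × sin 64° = 35.952 N down its slope, and the 10.2 kg mass has 10.2 × 10 × sin 41° = 66.918 N down its slope.
The 10.2 kg side's 66.918 N exceeds the other side's 35.952 N, so that mass slides down and the 4 kg mass slides up. Taking that direction as positive, Newton's second law for the whole system gives 66.918 − 35.952 = (4 + 10.2) a, so a = 30.966 / 14.2 = 2.1807 m/s².
For the 4 kg mass (up-slope positive): T − 35.952 = 4 × 2.1807, so T = 44.675 N.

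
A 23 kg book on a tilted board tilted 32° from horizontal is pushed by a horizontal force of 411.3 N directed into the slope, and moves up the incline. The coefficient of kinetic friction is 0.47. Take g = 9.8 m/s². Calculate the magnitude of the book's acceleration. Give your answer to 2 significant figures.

The horizontal push has components F cos 32° = 411.3 × 0.8480 = 348.782 N up the incline and F sin 32° = 411.3 × 0.5299 = 217.948 N pressing into the surface.
The normal force is therefore N = mg cos 32° + F sin 32° = 191.139 + 217.948 = 409.087 N, and kinetic friction down the slope is μN = 0.47 × 409.087 = 192.271 N.
Along the incline: F cos 32° − mg sin 32° − μN = ma, so 348.782 − 119.439 − 192.271 = 23 a, giving a = 1.6118 m/s².

1.6 m/s²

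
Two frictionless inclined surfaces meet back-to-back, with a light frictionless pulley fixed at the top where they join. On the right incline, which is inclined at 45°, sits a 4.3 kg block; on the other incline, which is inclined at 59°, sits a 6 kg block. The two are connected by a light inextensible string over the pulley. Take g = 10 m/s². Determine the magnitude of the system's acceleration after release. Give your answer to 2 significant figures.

2.0 m/s²

Resolve each weight along its own incline: the 4.3 kg mass has component 4.3 × 10 × sin 45° = 30.406 N down its slope, and the 6 kg mass has 6 × 10 × sin 59° = 51.430 N down its slope.
The 6 kg side's 51.430 N exceeds the other side's 30.406 N, so that mass slides down and the 4.3 kg mass slides up. Taking that direction as positive, Newton's second law for the whole system gives 51.430 − 30.406 = (4.3 + 6) a, so a = 21.024 / 10.3 = 2.0412 m/s².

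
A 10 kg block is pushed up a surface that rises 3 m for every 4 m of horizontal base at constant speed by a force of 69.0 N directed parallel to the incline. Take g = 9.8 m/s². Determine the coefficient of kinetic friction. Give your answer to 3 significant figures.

At constant speed ΣF = 0 along the incline. The applied 69.0 N acts up the slope; the weight component mg sin 36.87° = 58.800 N and kinetic friction μN both act down the slope.
So 69.0 = 58.800 + μ × 78.400, giving μ = (69.0 − 58.800) / 78.400 = 0.1301.

0.130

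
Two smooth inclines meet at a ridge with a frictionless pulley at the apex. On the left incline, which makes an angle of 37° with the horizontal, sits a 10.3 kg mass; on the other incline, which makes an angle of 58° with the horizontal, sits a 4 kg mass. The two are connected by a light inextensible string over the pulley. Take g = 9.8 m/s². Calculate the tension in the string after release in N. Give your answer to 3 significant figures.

Resolve each weight along its own incline: the 10.3 kg mass has component 10.3 × 9.8 × sin 37° = 60.747 N down its slope, and the 4 kg mass has 4 × 9.8 × sin 58° = 33.243 N down its slope.
The 10.3 kg side's 60.747 N exceeds the other side's 33.243 N, so that mass slides down and the 4 kg mass slides up. Taking that direction as positive, Newton's second law for the whole system gives 60.747 − 33.243 = (10.3 + 4) a, so a = 27.504 / 14.3 = 1.9234 m/s².
For the 4 kg mass (up-slope positive): T − 33.243 = 4 × 1.9234, so T = 40.937 N.

40.9 N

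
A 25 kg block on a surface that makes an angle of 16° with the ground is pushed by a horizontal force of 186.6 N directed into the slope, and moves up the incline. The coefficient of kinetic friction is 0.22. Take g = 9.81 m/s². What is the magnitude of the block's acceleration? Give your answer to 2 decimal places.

1.94 m/s²

The horizontal push has components F cos 16° = 186.6 × 0.9613 = 179.379 N up the incline and F sin 16° = 186.6 × 0.2756 = 51.427 N pressing into the surface.
The normal force is therefore N = mg cos 16° + F sin 16° = 235.759 + 51.427 = 287.186 N, and kinetic friction down the slope is μN = 0.22 × 287.186 = 63.181 N.
Along the incline: F cos 16° − mg sin 16° − μN = ma, so 179.379 − 67.591 − 63.181 = 25 a, giving a = 1.9443 m/s².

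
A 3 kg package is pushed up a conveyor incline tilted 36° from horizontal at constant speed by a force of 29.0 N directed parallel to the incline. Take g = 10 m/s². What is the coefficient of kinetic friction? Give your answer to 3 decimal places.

At constant speed ΣF = 0 along the incline. The applied 29.0 N acts up the slope; the weight component mg sin 36° = 17.634 N and kinetic friction μN both act down the slope.
So 29.0 = 17.634 + μ × 24.271, giving μ = (29.0 − 17.634) / 24.271 = 0.4683.

0.468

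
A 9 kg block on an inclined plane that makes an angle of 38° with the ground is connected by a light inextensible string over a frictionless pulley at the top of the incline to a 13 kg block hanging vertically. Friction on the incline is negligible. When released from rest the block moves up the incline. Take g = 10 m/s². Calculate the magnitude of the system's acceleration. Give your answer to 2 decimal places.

3.39 m/s²

For the block on the incline: the weight component along the slope is m₁g sin 38° = 9 × 10 × 0.6157 = 55.413 N and the normal force is N = m₁g cos 38° = 70.921 N.
Newton's second law for the block (up-slope positive): T − 55.413 = 9 a. For the hanging block (downward positive): 13 × 10 − T = 13 a.
Adding the two equations eliminates T: 74.587 = 22 a, so a = 3.3903 m/s².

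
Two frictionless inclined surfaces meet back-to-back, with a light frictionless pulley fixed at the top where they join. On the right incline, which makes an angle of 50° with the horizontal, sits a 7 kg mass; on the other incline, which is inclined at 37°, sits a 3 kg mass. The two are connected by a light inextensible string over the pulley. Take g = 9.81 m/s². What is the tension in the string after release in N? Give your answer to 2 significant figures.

Resolve each weight along its own incline: the 7 kg mass has component 7 × 9.81 × sin 50° = 52.604 N down its slope, and the 3 kg mass has 3 × 9.81 × sin 37° = 17.711 N down its slope.
The 7 kg side's 52.604 N exceeds the other side's 17.711 N, so that mass slides down and the 3 kg mass slides up. Taking that direction as positive, Newton's second law for the whole system gives 52.604 − 17.711 = (7 + 3) a, so a = 34.893 / 10 = 3.4893 m/s².
For the 3 kg mass (up-slope positive): T − 17.711 = 3 × 3.4893, so T = 28.179 N.

28 N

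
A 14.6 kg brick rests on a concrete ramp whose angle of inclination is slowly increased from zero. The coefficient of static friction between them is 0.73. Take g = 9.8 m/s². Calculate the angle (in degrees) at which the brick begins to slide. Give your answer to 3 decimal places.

At the threshold of sliding, static friction is at its maximum μ_s N and exactly balances the weight component along the incline: mg sin θ = μ_s mg cos θ.
Hence tan θ = μ_s = 0.73, so θ = arctan(0.73) = 36.1294°.

36.129°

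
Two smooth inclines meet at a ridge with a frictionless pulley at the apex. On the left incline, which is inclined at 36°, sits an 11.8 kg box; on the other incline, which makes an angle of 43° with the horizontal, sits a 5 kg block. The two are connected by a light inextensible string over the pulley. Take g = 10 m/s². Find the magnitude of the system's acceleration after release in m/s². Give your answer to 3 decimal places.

Resolve each weight along its own incline: the 11.8 kg mass has component 11.8 × 10 × sin 36° = 69.359 N down its slope, and the 5 kg mass has 5 × 10 × sin 43° = 34.100 N down its slope.
The 11.8 kg side's 69.359 N exceeds the other side's 34.100 N, so that mass slides down and the 5 kg mass slides up. Taking that direction as positive, Newton's second law for the whole system gives 69.359 − 34.100 = (11.8 + 5) a, so a = 35.259 / 16.8 = 2.0987 m/s².

2.099 m/s²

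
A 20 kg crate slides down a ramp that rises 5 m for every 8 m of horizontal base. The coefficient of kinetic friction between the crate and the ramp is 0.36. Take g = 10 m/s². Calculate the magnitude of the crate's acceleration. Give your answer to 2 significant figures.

Resolving the weight along the incline: the component pulling the crate down the slope is mg sin 32.01° = 20 × 10 × 0.5300 = 106.000 N, and the normal force is N = mg cos 32.01° = 20 × 10 × 0.8480 = 169.600 N.
Kinetic friction acts up the slope with magnitude f = μN = 0.36 × 169.600 = 61.056 N.
Net force along the incline is 106.000 − 61.056 = 44.944 N, so a = 44.944 / 20 = 2.2472 m/s².

2.2 m/s²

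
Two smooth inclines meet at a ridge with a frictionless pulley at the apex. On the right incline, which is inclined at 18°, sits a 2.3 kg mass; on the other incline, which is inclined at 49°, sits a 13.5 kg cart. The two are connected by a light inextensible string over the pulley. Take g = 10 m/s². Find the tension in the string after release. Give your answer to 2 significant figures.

Resolve each weight along its own incline: the 2.3 kg mass has component 2.3 × 10 × sin 18° = 7.107 N down its slope, and the 13.5 kg mass has 13.5 × 10 × sin 49° = 101.886 N down its slope.
The 13.5 kg side's 101.886 N exceeds the other side's 7.107 N, so that mass slides down and the 2.3 kg mass slides up. Taking that direction as positive, Newton's second law for the whole system gives 101.886 − 7.107 = (2.3 + 13.5) a, so a = 94.779 / 15.8 = 5.9987 m/s².
For the 2.3 kg mass (up-slope positive): T − 7.107 = 2.3 × 5.9987, so T = 20.904 N.

21 N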